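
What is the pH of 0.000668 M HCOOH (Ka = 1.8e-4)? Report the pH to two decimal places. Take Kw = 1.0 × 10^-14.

pH = 3.57

HCOOH ⇌ HCOO- + H+
From the ICE table, Ka = [H+]²/(0.000668 − [H+]) = 1.8 × 10^-4.
The 5% rule fails; solving [H+]² + Ka·[H+] − Ka·C₀ = 0 exactly:
[H+] = (−Ka + √(Ka² + 4·Ka·C₀))/2 = 2.68 × 10^-4 M
pH = −log(2.68 × 10^-4) = 3.57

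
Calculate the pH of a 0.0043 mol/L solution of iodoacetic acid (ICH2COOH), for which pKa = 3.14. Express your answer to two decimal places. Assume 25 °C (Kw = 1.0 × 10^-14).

ICH2COOH ⇌ ICH2COO- + H+
Ka = 10^(−3.14) = 7.24 × 10^-4
From the ICE table, Ka = [H+]²/(0.0043 − [H+]) = 7.24 × 10^-4.
[H+] is not negligible relative to C₀; solve [H+]² + 0.000724·[H+] − 3.11e-06 = 0.
[H+] = (−Ka + √(Ka² + 4·Ka·C₀))/2 = 1.44 × 10^-3 M
pH = −log[H+] = −log(1.44 × 10^-3) = 2.84

pH = 2.84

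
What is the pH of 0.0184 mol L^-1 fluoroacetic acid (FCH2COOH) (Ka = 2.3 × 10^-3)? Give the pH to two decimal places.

FCH2COOH ⇌ FCH2COO- + H+
From the ICE table, Ka = [H+]²/(0.0184 − [H+]) = 2.3 × 10^-3.
[H+] is not negligible relative to C₀; solve [H+]² + 0.0023·[H+] − 4.23e-05 = 0.
[H+] = [−0.0023 + √(0.0023² + 0.000169)]/2 = 5.46 × 10^-3 M
pH = −log[H+] = −log(5.46 × 10^-3) = 2.26

pH = 2.26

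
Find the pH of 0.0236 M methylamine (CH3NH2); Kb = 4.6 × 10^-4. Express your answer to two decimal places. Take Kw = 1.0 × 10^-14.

CH3NH2 + H2O ⇌ CH3NH3+ + OH-
Kb = x²/(0.0236 − x) = 4.6 × 10^-4
The 5% rule fails; solving x² + Kb·x − Kb·C₀ = 0 exactly:
x = [−0.00046 + √(0.00046² + 4.34e-05)]/2 = 3.07 × 10^-3 M
pOH = 2.51, so pH = 14.00 − pOH = 11.49

pH = 11.49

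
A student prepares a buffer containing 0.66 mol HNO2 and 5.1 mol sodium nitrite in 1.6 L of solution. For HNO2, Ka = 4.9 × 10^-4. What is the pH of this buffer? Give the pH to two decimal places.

pKa = −log(4.9 × 10^-4) = 3.310
pH = pKa + log([A⁻]/[HA]) = 3.310 + log(5.1/0.66)
pH = 3.310 + (+0.888) = 4.20

pH = 4.20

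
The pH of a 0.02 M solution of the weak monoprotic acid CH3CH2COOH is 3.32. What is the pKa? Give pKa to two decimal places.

pKa = 4.93

[H+] = 10^(-3.32) = 4.79 × 10^-4 M
At equilibrium [HA] = 0.02 − 4.79 × 10^-4 = 1.95 × 10^-2 M
Ka = [H+][A-]/[HA] = (4.79 × 10^-4)² / 1.95 × 10^-2 = 1.18 × 10^-5
pKa = -log(1.18 × 10^-5) = 4.93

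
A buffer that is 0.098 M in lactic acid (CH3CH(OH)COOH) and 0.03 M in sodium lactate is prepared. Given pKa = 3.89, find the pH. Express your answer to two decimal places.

Henderson–Hasselbalch: pH = pKa + log([CH3CH(OH)COO-]/[CH3CH(OH)COOH]) = 3.89 + log(0.03/0.098)
pH = 3.89 + (-0.514) = 3.38

pH = 3.38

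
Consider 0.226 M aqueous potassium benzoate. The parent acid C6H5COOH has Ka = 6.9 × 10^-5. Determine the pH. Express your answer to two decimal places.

C6H5COO- is the conjugate base of the weak acid C6H5COOH.
Kb = Kw/Ka = 1.0×10^-14 / 6.9 × 10^-5 = 1.45 × 10^-10
From the ICE table, Kb = [OH-]²/(0.226 − [OH-]) = 1.45 × 10^-10.
Neglecting [OH-] in the denominator: [OH-] = √(1.45 × 10^-10 × 0.226) = 5.72 × 10^-6 M
pOH = 5.24, so pH = 14.00 − pOH = 8.76

pH = 8.76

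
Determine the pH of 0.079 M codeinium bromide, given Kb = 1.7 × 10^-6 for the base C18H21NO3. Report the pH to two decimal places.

pH = 4.67

C18H22NO3+ is the conjugate acid of the weak base C18H21NO3.
Ka = Kw/Kb = 1.0×10^-14 / 1.7 × 10^-6 = 5.88 × 10^-9
Ka = [H+]²/(0.079 − [H+]) = 5.88 × 10^-9
Assume [H+] ≪ 0.079: [H+] ≈ √(5.88 × 10^-9 × 0.079) = 2.16 × 10^-5 M
pH = −log[H+] = −log(2.16 × 10^-5) = 4.67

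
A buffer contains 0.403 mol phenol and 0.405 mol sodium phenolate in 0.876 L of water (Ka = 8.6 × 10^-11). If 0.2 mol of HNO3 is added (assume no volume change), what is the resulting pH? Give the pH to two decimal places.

pH = 9.60

After neutralization: n(C6H5OH) = 0.603 mol, n(C6H5O-) = 0.205 mol.
pKa = −log(8.6 × 10^-11) = 10.066
Henderson–Hasselbalch with mole ratio 0.205/0.603: pH = 10.066 + (-0.469)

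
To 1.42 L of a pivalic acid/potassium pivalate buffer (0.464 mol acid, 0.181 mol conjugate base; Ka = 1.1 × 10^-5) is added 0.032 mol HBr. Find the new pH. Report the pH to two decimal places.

Added H+ converts (CH3)3CCOO- to (CH3)3CCOOH: (CH3)3CCOOH → 0.496 mol, (CH3)3CCOO- → 0.149 mol.
pKa = −log(1.1 × 10^-5) = 4.959
pH = pKa + log([A⁻]/[HA]) = 4.959 + log(0.149/0.496) = 4.959 -0.522

pH = 4.44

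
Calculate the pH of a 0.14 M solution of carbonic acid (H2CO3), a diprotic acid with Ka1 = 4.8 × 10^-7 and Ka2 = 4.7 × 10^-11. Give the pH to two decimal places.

pH = 3.59

Since Ka1 ≫ Ka2, the first ionization dominates [H+].
Ka1 = x²/(0.14 − x) = 4.8 × 10^-7
x ≈ √(4.8 × 10^-7 × 0.14) = 2.59 × 10^-4 M
pH = −log(2.59 × 10^-4) = 3.59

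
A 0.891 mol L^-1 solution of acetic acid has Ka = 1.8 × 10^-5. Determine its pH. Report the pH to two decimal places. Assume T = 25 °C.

pH = 2.40

CH3COOH ⇌ CH3COO- + H+
Ka = x²/(0.891 − x) = 1.8 × 10^-5
Assume x ≪ 0.891: x ≈ √(1.8 × 10^-5 × 0.891) = 4.00 × 10^-3 M
Check: 0.45% ionized — well under 5%, approximation valid.
pH = −log[H+] = −log(4.00 × 10^-3) = 2.40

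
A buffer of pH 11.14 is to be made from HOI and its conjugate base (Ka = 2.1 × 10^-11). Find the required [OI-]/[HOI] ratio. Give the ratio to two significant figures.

pKa = -log(2.1 × 10^-11) = 10.678
pH = pKa + log(r) ⇒ log(r) = 11.14 − 10.678 = +0.462
r = [OI-]/[HOI] = 10^(+0.462) = 2.9

ratio = 2.9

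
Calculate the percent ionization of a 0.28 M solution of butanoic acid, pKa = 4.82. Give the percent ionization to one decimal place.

0.7%

CH3(CH2)2COOH ⇌ CH3(CH2)2COO- + H+; let x = [H+] at equilibrium.
Ka = 10^(−4.82) = 1.51 × 10^-5
x ≈ √(Ka·C₀) = √(1.51 × 10^-5 × 0.28) = 2.06 × 10^-3 M
Fraction ionized = 2.06 × 10^-3 / 0.28 = 0.0074 → 0.7%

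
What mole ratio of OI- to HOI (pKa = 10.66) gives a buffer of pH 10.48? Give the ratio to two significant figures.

ratio = 0.66

pH = pKa + log(r) ⇒ log(r) = 10.48 − 10.66 = -0.18
r = [OI-]/[HOI] = 10^(-0.18) = 0.661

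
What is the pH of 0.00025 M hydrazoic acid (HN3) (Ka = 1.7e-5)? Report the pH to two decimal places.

pH = 4.24

HN3 ⇌ N3- + H+
Ka = [H+]²/(0.00025 − [H+]) = 1.7 × 10^-5
The 5% rule fails; solving [H+]² + Ka·[H+] − Ka·C₀ = 0 exactly:
[H+] = (−Ka + √(Ka² + 4·Ka·C₀))/2 = 5.72 × 10^-5 M
pH = −log(5.72 × 10^-5) = 4.24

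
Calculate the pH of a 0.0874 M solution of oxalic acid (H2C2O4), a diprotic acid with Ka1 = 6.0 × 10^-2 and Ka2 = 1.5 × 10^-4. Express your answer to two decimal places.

pH = 1.32

Ka1 ≫ Ka2, so treat the first dissociation as the only significant source of H+.
Ka1 = x²/(0.0874 − x) = 6.0 × 10^-2
Solving the quadratic: x = (−Ka1 + √(Ka1² + 4·Ka1·C₀))/2 = 4.84 × 10^-2 M
pH = −log(4.84 × 10^-2) = 1.32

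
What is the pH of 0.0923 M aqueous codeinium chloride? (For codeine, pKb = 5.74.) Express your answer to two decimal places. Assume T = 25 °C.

C18H22NO3+ is the conjugate acid of the weak base C18H21NO3.
Kb = 10^(−5.74) = 1.82 × 10^-6
Ka = Kw/Kb = 1.0×10^-14 / 1.82 × 10^-6 = 5.49 × 10^-9
Ka = [H+]²/(0.0923 − [H+]) = 5.49 × 10^-9
Since Ka ≪ C₀, [H+] ≈ √(Ka·C₀) = 2.25 × 10^-5 M.
pH = −log[H+] = −log(2.25 × 10^-5) = 4.65

pH = 4.65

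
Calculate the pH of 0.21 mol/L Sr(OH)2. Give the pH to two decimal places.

pH = 13.62

Sr(OH)2 is a strong base (each formula unit releases 2 OH-); [OH-] = 0.42 M.
pOH = -log(0.42) = 0.38
pH = 14.00 - 0.38 = 13.62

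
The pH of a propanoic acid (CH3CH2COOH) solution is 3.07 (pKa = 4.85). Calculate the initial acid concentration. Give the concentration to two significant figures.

C₀ = 5.2 × 10^-2 M

[H+] = 10^(-3.07) = 8.51 × 10^-4 M = x
Ka = 10^(−4.85) = 1.41 × 10^-5
Ka = x²/(C₀ − x) ⇒ C₀ = x + x²/Ka
C₀ = 8.51 × 10^-4 + (8.51 × 10^-4)²/(1.41 × 10^-5) = 5.22 × 10^-2 M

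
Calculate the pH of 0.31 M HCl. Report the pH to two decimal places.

pH = 0.51

HCl is a strong acid and dissociates completely, so [H+] = 0.31 M.
pH = -log(0.31) = 0.51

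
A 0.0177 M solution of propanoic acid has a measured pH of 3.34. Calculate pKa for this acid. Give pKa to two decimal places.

pKa = 4.92

[H+] = 10^(-3.34) = 4.57 × 10^-4 M
At equilibrium [HA] = 0.0177 − 4.57 × 10^-4 = 1.72 × 10^-2 M
Ka = [H+][A-]/[HA] = (4.57 × 10^-4)² / 1.72 × 10^-2 = 1.21 × 10^-5
pKa = -log(1.21 × 10^-5) = 4.92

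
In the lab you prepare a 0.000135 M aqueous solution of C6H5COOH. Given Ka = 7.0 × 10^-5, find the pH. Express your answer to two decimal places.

pH = 4.17

C6H5COOH ⇌ C6H5COO- + H+
Let x = [H+] at equilibrium. Ka = x²/(0.000135 − x).
Here C₀/Ka ≈ 1.93, so the small-x approximation fails. Use the quadratic:
x = [−7e-05 + √(7e-05² + 3.78e-08)]/2 = 6.83 × 10^-5 M
pH = −log(6.83 × 10^-5) = 4.17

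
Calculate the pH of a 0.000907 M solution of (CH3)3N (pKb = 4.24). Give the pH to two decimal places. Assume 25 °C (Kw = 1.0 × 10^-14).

pH = 10.30

(CH3)3N + H2O ⇌ (CH3)3NH+ + OH-
Kb = 10^(−4.24) = 5.75 × 10^-5
Let x = [OH-] at equilibrium. Kb = x²/(0.000907 − x).
The 5% rule fails; solving x² + Kb·x − Kb·C₀ = 0 exactly:
x = [−5.75e-05 + √(5.75e-05² + 2.09e-07)]/2 = 2.01 × 10^-4 M
pOH = −log(2.01 × 10^-4) = 3.70; pH = 14.00 − 3.70 = 10.30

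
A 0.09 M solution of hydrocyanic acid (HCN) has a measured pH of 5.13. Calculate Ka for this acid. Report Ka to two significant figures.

[H+] = 10^(-5.13) = 7.41 × 10^-6 M
At equilibrium [HA] = 0.09 − 7.41 × 10^-6 = 9.00 × 10^-2 M
Ka = [H+][A-]/[HA] = (7.41 × 10^-6)² / 9.00 × 10^-2 = 6.1 × 10^-10

Ka = 6.1 × 10^-10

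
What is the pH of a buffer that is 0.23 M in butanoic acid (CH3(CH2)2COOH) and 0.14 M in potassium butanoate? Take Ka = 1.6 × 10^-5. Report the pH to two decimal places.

pH = 4.58

pKa = −log(1.6 × 10^-5) = 4.796
Henderson–Hasselbalch: pH = pKa + log([CH3(CH2)2COO-]/[CH3(CH2)2COOH]) = 4.796 + log(0.14/0.23)
pH = 4.796 + (-0.216) = 4.58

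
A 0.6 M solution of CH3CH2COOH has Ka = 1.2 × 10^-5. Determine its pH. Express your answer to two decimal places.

CH3CH2COOH ⇌ CH3CH2COO- + H+
Ka = x²/(0.6 − x) = 1.2 × 10^-5
Neglecting x in the denominator: x = √(1.2 × 10^-5 × 0.6) = 2.68 × 10^-3 M
Check: 0.45% ionized — well under 5%, approximation valid.
pH = −log[H+] = −log(2.68 × 10^-3) = 2.57

pH = 2.57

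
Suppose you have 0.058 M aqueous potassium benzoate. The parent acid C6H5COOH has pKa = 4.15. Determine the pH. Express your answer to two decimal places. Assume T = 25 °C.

C6H5COO- is the conjugate base of the weak acid C6H5COOH.
Ka = 10^(−4.15) = 7.08 × 10^-5
Kb = Kw/Ka = 1.0×10^-14 / 7.08 × 10^-5 = 1.41 × 10^-10
From the ICE table, Kb = [OH-]²/(0.058 − [OH-]) = 1.41 × 10^-10.
Assume [OH-] ≪ 0.058: [OH-] ≈ √(1.41 × 10^-10 × 0.058) = 2.86 × 10^-6 M
([OH-]/C₀ = 0.0049% < 5%, so the approximation holds.)
pOH = 5.54, so pH = 14.00 − pOH = 8.46

pH = 8.46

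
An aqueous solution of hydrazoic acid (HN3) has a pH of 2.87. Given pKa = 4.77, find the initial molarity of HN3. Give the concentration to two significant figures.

C₀ = 1.1 × 10^-1 M

[H+] = 10^(-2.87) = 1.35 × 10^-3 M = x
Ka = 10^(−4.77) = 1.70 × 10^-5
Ka = x²/(C₀ − x) ⇒ C₀ = x + x²/Ka
C₀ = 1.35 × 10^-3 + (1.35 × 10^-3)²/(1.70 × 10^-5) = 1.09 × 10^-1 M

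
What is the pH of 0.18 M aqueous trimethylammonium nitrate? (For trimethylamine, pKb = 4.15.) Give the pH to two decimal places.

pH = 5.30

(CH3)3NH+ is the conjugate acid of the weak base (CH3)3N.
Kb = 10^(−4.15) = 7.08 × 10^-5
Ka = Kw/Kb = 1.0×10^-14 / 7.08 × 10^-5 = 1.41 × 10^-10
Ka = [H+]²/(0.18 − [H+]) = 1.41 × 10^-10
Since Ka ≪ C₀, [H+] ≈ √(Ka·C₀) = 5.04 × 10^-6 M.
pH = −log[H+] = −log(5.04 × 10^-6) = 5.30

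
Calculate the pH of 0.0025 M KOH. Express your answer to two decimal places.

pH = 11.40

KOH is a strong base; [OH-] = 0.0025 M.
pOH = -log(0.0025) = 2.60
pH = 14.00 - 2.60 = 11.40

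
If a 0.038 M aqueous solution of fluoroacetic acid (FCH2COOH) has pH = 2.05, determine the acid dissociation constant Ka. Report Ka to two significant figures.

Ka = 2.7 × 10^-3

[H+] = 10^(-2.05) = 8.91 × 10^-3 M
At equilibrium [HA] = 0.038 − 8.91 × 10^-3 = 2.91 × 10^-2 M
Ka = [H+][A-]/[HA] = (8.91 × 10^-3)² / 2.91 × 10^-2 = 2.7 × 10^-3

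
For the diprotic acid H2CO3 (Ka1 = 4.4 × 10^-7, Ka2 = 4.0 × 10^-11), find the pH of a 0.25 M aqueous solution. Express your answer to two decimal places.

Since Ka1 ≫ Ka2, the first ionization dominates [H+].
Ka1 = x²/(0.25 − x) = 4.4 × 10^-7
x ≈ √(4.4 × 10^-7 × 0.25) = 3.32 × 10^-4 M
pH = −log(3.32 × 10^-4) = 3.48

pH = 3.48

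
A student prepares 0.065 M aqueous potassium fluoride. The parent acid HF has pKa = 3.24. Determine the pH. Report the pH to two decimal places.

pH = 8.03

F- is the conjugate base of the weak acid HF.
Ka = 10^(−3.24) = 5.75 × 10^-4
Kb = Kw/Ka = 1.0×10^-14 / 5.75 × 10^-4 = 1.74 × 10^-11
From the ICE table, Kb = x²/(0.065 − x) = 1.74 × 10^-11.
Assume x ≪ 0.065: x ≈ √(1.74 × 10^-11 × 0.065) = 1.06 × 10^-6 M
pOH = 5.97, so pH = 14.00 − pOH = 8.03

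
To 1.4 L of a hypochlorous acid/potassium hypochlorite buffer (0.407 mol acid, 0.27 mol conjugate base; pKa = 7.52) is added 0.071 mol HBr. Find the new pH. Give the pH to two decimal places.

After neutralization: n(HOCl) = 0.478 mol, n(OCl-) = 0.199 mol.
Henderson–Hasselbalch with mole ratio 0.199/0.478: pH = 7.52 + (-0.381)

pH = 7.14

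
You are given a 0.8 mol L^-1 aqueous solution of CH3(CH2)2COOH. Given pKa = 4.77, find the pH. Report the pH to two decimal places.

CH3(CH2)2COOH ⇌ CH3(CH2)2COO- + H+
Ka = 10^(−4.77) = 1.70 × 10^-5
From the ICE table, Ka = [H+]²/(0.8 − [H+]) = 1.70 × 10^-5.
Neglecting [H+] in the denominator: [H+] = √(1.70 × 10^-5 × 0.8) = 3.69 × 10^-3 M
([H+]/C₀ = 0.46% < 5%, so the approximation holds.)
pH = −log[H+] = −log(3.69 × 10^-3) = 2.43

pH = 2.43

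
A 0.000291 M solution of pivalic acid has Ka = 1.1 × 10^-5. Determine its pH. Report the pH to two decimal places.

(CH3)3CCOOH ⇌ (CH3)3CCOO- + H+
From the ICE table, Ka = [H+]²/(0.000291 − [H+]) = 1.1 × 10^-5.
The 5% rule fails; solving [H+]² + Ka·[H+] − Ka·C₀ = 0 exactly:
[H+] = (−Ka + √(Ka² + 4·Ka·C₀))/2 = 5.13 × 10^-5 M
pH = −log[H+] = −log(5.13 × 10^-5) = 4.29

pH = 4.29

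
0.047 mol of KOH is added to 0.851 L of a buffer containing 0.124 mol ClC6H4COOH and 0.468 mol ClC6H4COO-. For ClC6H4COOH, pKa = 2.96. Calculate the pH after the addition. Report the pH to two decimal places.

pH = 3.79

After neutralization: n(ClC6H4COOH) = 0.077 mol, n(ClC6H4COO-) = 0.515 mol.
pH = pKa + log([A⁻]/[HA]) = 2.96 + log(0.515/0.077) = 2.96 +0.825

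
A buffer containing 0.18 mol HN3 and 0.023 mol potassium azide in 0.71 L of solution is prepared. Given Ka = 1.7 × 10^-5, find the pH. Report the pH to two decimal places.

pH = 3.88

pKa = −log(1.7 × 10^-5) = 4.770
Using pH = pKa + log([base]/[acid]) with [base]/[acid] = 0.023/0.18:
pH = 4.770 + (-0.894) = 3.88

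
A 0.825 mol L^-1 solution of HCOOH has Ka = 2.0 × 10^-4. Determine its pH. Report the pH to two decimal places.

pH = 1.89

HCOOH ⇌ HCOO- + H+
From the ICE table, Ka = [H+]²/(0.825 − [H+]) = 2.0 × 10^-4.
Assume [H+] ≪ 0.825: [H+] ≈ √(2.0 × 10^-4 × 0.825) = 1.28 × 10^-2 M
pH = −log[H+] = −log(1.28 × 10^-2) = 1.89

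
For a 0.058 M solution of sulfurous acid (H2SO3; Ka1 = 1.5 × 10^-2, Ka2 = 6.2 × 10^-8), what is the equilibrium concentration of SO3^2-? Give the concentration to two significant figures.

6.2 × 10^-8 M

First ionization gives [H+] ≈ [HSO3-] = 2.29 × 10^-2 M.
Second step: Ka2 = [H+][SO3^2-]/[HSO3-] ≈ [SO3^2-] (since [H+] ≈ [HSO3-]).
So [SO3^2-] ≈ Ka2.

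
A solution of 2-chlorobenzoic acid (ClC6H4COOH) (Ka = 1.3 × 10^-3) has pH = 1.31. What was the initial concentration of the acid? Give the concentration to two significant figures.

[H+] = 10^(-1.31) = 4.90 × 10^-2 M = x
Ka = x²/(C₀ − x) ⇒ C₀ = x + x²/Ka
C₀ = 4.90 × 10^-2 + (4.90 × 10^-2)²/(1.3 × 10^-3) = 1.90 M

C₀ = 1.9 M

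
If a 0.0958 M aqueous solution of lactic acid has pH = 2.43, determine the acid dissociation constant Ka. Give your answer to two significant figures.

[H+] = 10^(-2.43) = 3.72 × 10^-3 M
At equilibrium [HA] = 0.0958 − 3.72 × 10^-3 = 9.21 × 10^-2 M
Ka = [H+][A-]/[HA] = (3.72 × 10^-3)² / 9.21 × 10^-2 = 1.5 × 10^-4

Ka = 1.5 × 10^-4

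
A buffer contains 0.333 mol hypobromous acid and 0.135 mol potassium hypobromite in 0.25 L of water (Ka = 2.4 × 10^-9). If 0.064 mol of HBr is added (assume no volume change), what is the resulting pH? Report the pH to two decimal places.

pH = 7.87

Added H+ converts OBr- to HOBr: HOBr → 0.397 mol, OBr- → 0.071 mol.
pKa = −log(2.4 × 10^-9) = 8.620
Henderson–Hasselbalch with mole ratio 0.071/0.397: pH = 8.620 + (-0.748)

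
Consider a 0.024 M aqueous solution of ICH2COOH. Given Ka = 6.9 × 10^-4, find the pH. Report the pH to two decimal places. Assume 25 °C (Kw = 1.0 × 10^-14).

ICH2COOH ⇌ ICH2COO- + H+
From the ICE table, Ka = x²/(0.024 − x) = 6.9 × 10^-4.
x is not negligible relative to C₀; solve x² + 0.00069·x − 1.66e-05 = 0.
x = [−0.00069 + √(0.00069² + 6.62e-05)]/2 = 3.74 × 10^-3 M
pH = −log(3.74 × 10^-3) = 2.43

pH = 2.43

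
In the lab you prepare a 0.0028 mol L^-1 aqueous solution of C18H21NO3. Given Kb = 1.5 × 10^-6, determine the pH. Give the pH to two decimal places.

C18H21NO3 + H2O ⇌ C18H22NO3+ + OH-
From the ICE table, Kb = [OH-]²/(0.0028 − [OH-]) = 1.5 × 10^-6.
Since Kb ≪ C₀, [OH-] ≈ √(Kb·C₀) = 6.48 × 10^-5 M.
Check: 2.3% ionized — well under 5%, approximation valid.
pOH = −log(6.48 × 10^-5) = 4.19; pH = 14.00 − 4.19 = 9.81

pH = 9.81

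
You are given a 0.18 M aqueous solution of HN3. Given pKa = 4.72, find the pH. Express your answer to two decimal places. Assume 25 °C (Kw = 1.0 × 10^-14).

pH = 2.73

HN3 ⇌ N3- + H+
Ka = 10^(−4.72) = 1.91 × 10^-5
Let x = [H+] at equilibrium. Ka = x²/(0.18 − x).
Neglecting x in the denominator: x = √(1.91 × 10^-5 × 0.18) = 1.85 × 10^-3 M
pH = −log[H+] = −log(1.85 × 10^-3) = 2.73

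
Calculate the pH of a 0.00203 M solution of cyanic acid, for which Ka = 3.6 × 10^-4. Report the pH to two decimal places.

HOCN ⇌ OCN- + H+
Let x = [H+] at equilibrium. Ka = x²/(0.00203 − x).
x is not negligible relative to C₀; solve x² + 0.00036·x − 7.31e-07 = 0.
x = (−Ka + √(Ka² + 4·Ka·C₀))/2 = 6.94 × 10^-4 M
pH = −log[H+] = −log(6.94 × 10^-4) = 3.16

pH = 3.16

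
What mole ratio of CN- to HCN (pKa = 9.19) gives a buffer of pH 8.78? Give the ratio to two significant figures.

ratio = 0.39

pH = pKa + log(r) ⇒ log(r) = 8.78 − 9.19 = -0.41
r = [CN-]/[HCN] = 10^(-0.41) = 0.389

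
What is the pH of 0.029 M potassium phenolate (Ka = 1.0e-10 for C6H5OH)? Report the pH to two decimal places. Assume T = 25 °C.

C6H5O- is the conjugate base of the weak acid C6H5OH.
Kb = Kw/Ka = 1.0×10^-14 / 1.0 × 10^-10 = 1.00 × 10^-4
From the ICE table, Kb = [OH-]²/(0.029 − [OH-]) = 1.00 × 10^-4.
[OH-] is not negligible relative to C₀; solve [OH-]² + 0.0001·[OH-] − 2.9e-06 = 0.
[OH-] = (−Kb + √(Kb² + 4·Kb·C₀))/2 = 1.65 × 10^-3 M
pOH = −log(1.65 × 10^-3) = 2.78; pH = 14.00 − 2.78 = 11.22

pH = 11.22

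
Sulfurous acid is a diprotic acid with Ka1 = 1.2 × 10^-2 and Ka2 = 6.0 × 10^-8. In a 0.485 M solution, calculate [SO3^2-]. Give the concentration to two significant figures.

6.0 × 10^-8 M

First ionization gives [H+] ≈ [HSO3-] = 7.05 × 10^-2 M.
Second step: Ka2 = [H+][SO3^2-]/[HSO3-] ≈ [SO3^2-] (since [H+] ≈ [HSO3-]).
So [SO3^2-] ≈ Ka2.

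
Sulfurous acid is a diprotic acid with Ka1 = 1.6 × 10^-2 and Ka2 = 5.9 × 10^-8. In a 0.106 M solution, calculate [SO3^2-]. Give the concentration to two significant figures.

5.9 × 10^-8 M

First ionization gives [H+] ≈ [HSO3-] = 3.40 × 10^-2 M.
Second step: Ka2 = [H+][SO3^2-]/[HSO3-] ≈ [SO3^2-] (since [H+] ≈ [HSO3-]).
So [SO3^2-] ≈ Ka2.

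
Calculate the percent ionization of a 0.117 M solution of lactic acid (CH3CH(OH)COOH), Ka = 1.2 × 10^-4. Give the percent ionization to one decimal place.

CH3CH(OH)COOH ⇌ CH3CH(OH)COO- + H+; let x = [H+] at equilibrium.
x ≈ √(Ka·C₀) = √(1.2 × 10^-4 × 0.117) = 3.75 × 10^-3 M
Fraction ionized = 3.75 × 10^-3 / 0.117 = 0.0321 → 3.2%

3.2%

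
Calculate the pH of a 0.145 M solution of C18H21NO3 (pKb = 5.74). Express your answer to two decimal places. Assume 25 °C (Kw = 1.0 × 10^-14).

C18H21NO3 + H2O ⇌ C18H22NO3+ + OH-
Kb = 10^(−5.74) = 1.82 × 10^-6
Let x = [OH-] at equilibrium. Kb = x²/(0.145 − x).
Neglecting x in the denominator: x = √(1.82 × 10^-6 × 0.145) = 5.14 × 10^-4 M
(x/C₀ = 0.35% < 5%, so the approximation holds.)
pOH = −log(5.14 × 10^-4) = 3.29; pH = 14.00 − 3.29 = 10.71

pH = 10.71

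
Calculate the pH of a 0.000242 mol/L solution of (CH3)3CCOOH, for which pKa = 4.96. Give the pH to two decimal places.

(CH3)3CCOOH ⇌ (CH3)3CCOO- + H+
Ka = 10^(−4.96) = 1.10 × 10^-5
From the ICE table, Ka = [H+]²/(0.000242 − [H+]) = 1.10 × 10^-5.
The 5% rule fails; solving [H+]² + Ka·[H+] − Ka·C₀ = 0 exactly:
[H+] = [−1.1e-05 + √(1.1e-05² + 1.06e-08)]/2 = 4.64 × 10^-5 M
pH = −log[H+] = −log(4.64 × 10^-5) = 4.33

pH = 4.33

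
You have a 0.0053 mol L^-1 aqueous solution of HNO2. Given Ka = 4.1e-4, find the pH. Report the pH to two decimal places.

HNO2 ⇌ NO2- + H+
From the ICE table, Ka = x²/(0.0053 − x) = 4.1 × 10^-4.
Here C₀/Ka ≈ 12.9, so the small-x approximation fails. Use the quadratic:
x = (−Ka + √(Ka² + 4·Ka·C₀))/2 = 1.28 × 10^-3 M
pH = −log[H+] = −log(1.28 × 10^-3) = 2.89

pH = 2.89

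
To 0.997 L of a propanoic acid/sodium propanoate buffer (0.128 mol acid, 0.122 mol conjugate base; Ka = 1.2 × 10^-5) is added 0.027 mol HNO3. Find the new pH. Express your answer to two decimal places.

pH = 4.71

After neutralization: n(CH3CH2COOH) = 0.155 mol, n(CH3CH2COO-) = 0.095 mol.
pKa = −log(1.2 × 10^-5) = 4.921
Henderson–Hasselbalch with mole ratio 0.095/0.155: pH = 4.921 + (-0.213)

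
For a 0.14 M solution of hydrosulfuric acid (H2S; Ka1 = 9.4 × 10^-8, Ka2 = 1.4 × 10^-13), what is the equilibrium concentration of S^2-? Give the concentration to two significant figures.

First ionization gives [H+] ≈ [HS-] = 1.15 × 10^-4 M.
Second step: Ka2 = [H+][S^2-]/[HS-] ≈ [S^2-] (since [H+] ≈ [HS-]).
So [S^2-] ≈ Ka2.

1.4 × 10^-13 M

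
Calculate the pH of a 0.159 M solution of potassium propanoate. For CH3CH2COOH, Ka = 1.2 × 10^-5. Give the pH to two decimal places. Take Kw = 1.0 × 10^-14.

CH3CH2COO- is the conjugate base of the weak acid CH3CH2COOH.
Kb = Kw/Ka = 1.0×10^-14 / 1.2 × 10^-5 = 8.33 × 10^-10
From the ICE table, Kb = [OH-]²/(0.159 − [OH-]) = 8.33 × 10^-10.
Since Kb ≪ C₀, [OH-] ≈ √(Kb·C₀) = 1.15 × 10^-5 M.
([OH-]/C₀ = 0.0072% < 5%, so the approximation holds.)
pOH = −log(1.15 × 10^-5) = 4.94; pH = 14.00 − 4.94 = 9.06

pH = 9.06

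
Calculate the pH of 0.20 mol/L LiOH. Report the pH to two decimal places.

pH = 13.30

LiOH is a strong base; [OH-] = 0.2 M.
pOH = -log(0.2) = 0.70
pH = 14.00 - 0.70 = 13.30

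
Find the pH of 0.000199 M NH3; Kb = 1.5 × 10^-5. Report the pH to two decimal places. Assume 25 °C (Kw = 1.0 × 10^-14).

NH3 + H2O ⇌ NH4+ + OH-
Kb = [OH-]²/(0.000199 − [OH-]) = 1.5 × 10^-5
[OH-] is not negligible relative to C₀; solve [OH-]² + 1.5e-05·[OH-] − 2.99e-09 = 0.
[OH-] = (−Kb + √(Kb² + 4·Kb·C₀))/2 = 4.76 × 10^-5 M
pOH = −log(4.76 × 10^-5) = 4.32; pH = 14.00 − 4.32 = 9.68

pH = 9.68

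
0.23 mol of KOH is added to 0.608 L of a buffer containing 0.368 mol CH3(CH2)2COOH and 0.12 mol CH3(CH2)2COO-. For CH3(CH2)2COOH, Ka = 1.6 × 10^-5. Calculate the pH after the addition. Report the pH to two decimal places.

pH = 5.20

After neutralization: n(CH3(CH2)2COOH) = 0.138 mol, n(CH3(CH2)2COO-) = 0.35 mol.
pKa = −log(1.6 × 10^-5) = 4.796
pH = pKa + log(n_CH3(CH2)2COO-/n_CH3(CH2)2COOH) = 4.796 + log(0.35/0.138) = 4.796 + (+0.404)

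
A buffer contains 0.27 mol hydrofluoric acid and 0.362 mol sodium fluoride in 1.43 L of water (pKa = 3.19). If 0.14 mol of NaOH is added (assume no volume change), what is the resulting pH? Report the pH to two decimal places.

OH- converts HF to F-: HF → 0.13 mol, F- → 0.502 mol.
pH = pKa + log([A⁻]/[HA]) = 3.19 + log(0.502/0.13) = 3.19 +0.587

pH = 3.78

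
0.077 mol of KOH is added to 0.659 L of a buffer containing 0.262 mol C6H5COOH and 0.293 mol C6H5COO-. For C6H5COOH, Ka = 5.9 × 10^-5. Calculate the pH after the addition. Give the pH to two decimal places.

pH = 4.53

OH- converts C6H5COOH to C6H5COO-: C6H5COOH → 0.185 mol, C6H5COO- → 0.37 mol.
pKa = −log(5.9 × 10^-5) = 4.229
pH = pKa + log(n_C6H5COO-/n_C6H5COOH) = 4.229 + log(0.37/0.185) = 4.229 + (+0.301)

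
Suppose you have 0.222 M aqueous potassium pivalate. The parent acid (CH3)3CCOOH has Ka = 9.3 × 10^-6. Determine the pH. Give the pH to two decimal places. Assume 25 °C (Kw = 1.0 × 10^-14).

pH = 9.19

(CH3)3CCOO- is the conjugate base of the weak acid (CH3)3CCOOH.
Kb = Kw/Ka = 1.0×10^-14 / 9.3 × 10^-6 = 1.08 × 10^-9
Kb = [OH-]²/(0.222 − [OH-]) = 1.08 × 10^-9
Since Kb ≪ C₀, [OH-] ≈ √(Kb·C₀) = 1.55 × 10^-5 M.
Check: 0.007% ionized — well under 5%, approximation valid.
pOH = −log(1.55 × 10^-5) = 4.81; pH = 14.00 − 4.81 = 9.19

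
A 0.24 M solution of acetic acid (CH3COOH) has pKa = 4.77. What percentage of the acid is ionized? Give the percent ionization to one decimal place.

CH3COOH ⇌ CH3COO- + H+; let x = [H+] at equilibrium.
Ka = 10^(−4.77) = 1.70 × 10^-5
x ≈ √(Ka·C₀) = √(1.70 × 10^-5 × 0.24) = 2.02 × 10^-3 M
% ionization = x/C₀ × 100% = 2.02 × 10^-3/0.24 × 100% = 0.8%

0.8%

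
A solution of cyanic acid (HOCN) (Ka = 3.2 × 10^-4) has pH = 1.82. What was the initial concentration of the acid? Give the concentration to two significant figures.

C₀ = 7.3 × 10^-1 M

[H+] = 10^(-1.82) = 1.51 × 10^-2 M = x
Ka = x²/(C₀ − x) ⇒ C₀ = x + x²/Ka
C₀ = 1.51 × 10^-2 + (1.51 × 10^-2)²/(3.2 × 10^-4) = 7.28 × 10^-1 M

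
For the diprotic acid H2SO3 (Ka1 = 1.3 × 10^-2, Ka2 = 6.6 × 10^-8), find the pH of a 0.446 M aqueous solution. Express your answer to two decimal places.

Since Ka1 ≫ Ka2, the first ionization dominates [H+].
Ka1 = x²/(0.446 − x) = 1.3 × 10^-2
Solving the quadratic: x = (−Ka1 + √(Ka1² + 4·Ka1·C₀))/2 = 6.99 × 10^-2 M
pH = −log(6.99 × 10^-2) = 1.16

pH = 1.16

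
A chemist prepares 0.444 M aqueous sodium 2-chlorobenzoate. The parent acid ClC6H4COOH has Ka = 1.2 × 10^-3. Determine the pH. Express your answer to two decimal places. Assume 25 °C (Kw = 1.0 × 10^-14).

pH = 8.28

ClC6H4COO- is the conjugate base of the weak acid ClC6H4COOH.
Kb = Kw/Ka = 1.0×10^-14 / 1.2 × 10^-3 = 8.33 × 10^-12
Kb = [OH-]²/(0.444 − [OH-]) = 8.33 × 10^-12
Since Kb ≪ C₀, [OH-] ≈ √(Kb·C₀) = 1.92 × 10^-6 M.
Check: 0.00043% ionized — well under 5%, approximation valid.
pOH = −log(1.92 × 10^-6) = 5.72; pH = 14.00 − 5.72 = 8.28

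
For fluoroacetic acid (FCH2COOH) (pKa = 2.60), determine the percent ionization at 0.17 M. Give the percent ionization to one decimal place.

FCH2COOH ⇌ FCH2COO- + H+; let x = [H+] at equilibrium.
Ka = 10^(−2.60) = 2.51 × 10^-3
Solve x² + 0.00251x − 0.000427 = 0 → x = 1.94 × 10^-2 M
% ionization = x/C₀ × 100% = 1.94 × 10^-2/0.17 × 100% = 11.4%

11.4%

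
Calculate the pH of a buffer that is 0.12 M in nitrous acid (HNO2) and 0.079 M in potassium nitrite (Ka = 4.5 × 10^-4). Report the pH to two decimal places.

pH = 3.17

pKa = −log(4.5 × 10^-4) = 3.347
pH = pKa + log([A⁻]/[HA]) = 3.347 + log(0.079/0.12)
pH = 3.347 + (-0.182) = 3.17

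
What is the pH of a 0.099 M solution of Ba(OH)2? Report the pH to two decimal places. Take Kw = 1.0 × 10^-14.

pH = 13.30

Ba(OH)2 is a strong base (each formula unit releases 2 OH-); [OH-] = 0.198 M.
pOH = -log(0.198) = 0.70
pH = 14.00 - 0.70 = 13.30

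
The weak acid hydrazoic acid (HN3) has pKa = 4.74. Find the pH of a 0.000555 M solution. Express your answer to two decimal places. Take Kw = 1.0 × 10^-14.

pH = 4.04

HN3 ⇌ N3- + H+
Ka = 10^(−4.74) = 1.82 × 10^-5
From the ICE table, Ka = x²/(0.000555 − x) = 1.82 × 10^-5.
The 5% rule fails; solving x² + Ka·x − Ka·C₀ = 0 exactly:
x = (−Ka + √(Ka² + 4·Ka·C₀))/2 = 9.18 × 10^-5 M
pH = −log(9.18 × 10^-5) = 4.04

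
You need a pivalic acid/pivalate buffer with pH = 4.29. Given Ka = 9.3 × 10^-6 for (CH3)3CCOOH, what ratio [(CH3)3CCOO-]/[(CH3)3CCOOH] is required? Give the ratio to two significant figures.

ratio = 0.18

pKa = -log(9.3 × 10^-6) = 5.032
pH = pKa + log(r) ⇒ log(r) = 4.29 − 5.032 = -0.742
r = [(CH3)3CCOO-]/[(CH3)3CCOOH] = 10^(-0.742) = 0.181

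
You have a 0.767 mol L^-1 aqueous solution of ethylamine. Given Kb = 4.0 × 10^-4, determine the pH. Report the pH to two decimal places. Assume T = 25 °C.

C2H5NH2 + H2O ⇌ C2H5NH3+ + OH-
Kb = [OH-]²/(0.767 − [OH-]) = 4.0 × 10^-4
Since Kb ≪ C₀, [OH-] ≈ √(Kb·C₀) = 1.75 × 10^-2 M.
pOH = −log(1.75 × 10^-2) = 1.76; pH = 14.00 − 1.76 = 12.24

pH = 12.24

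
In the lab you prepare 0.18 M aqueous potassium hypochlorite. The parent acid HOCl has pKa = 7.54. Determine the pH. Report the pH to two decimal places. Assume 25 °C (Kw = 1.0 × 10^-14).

OCl- is the conjugate base of the weak acid HOCl.
Ka = 10^(−7.54) = 2.88 × 10^-8
Kb = Kw/Ka = 1.0×10^-14 / 2.88 × 10^-8 = 3.47 × 10^-7
Kb = x²/(0.18 − x) = 3.47 × 10^-7
Assume x ≪ 0.18: x ≈ √(3.47 × 10^-7 × 0.18) = 2.50 × 10^-4 M
Check: 0.14% ionized — well under 5%, approximation valid.
pOH = −log(2.50 × 10^-4) = 3.60; pH = 14.00 − 3.60 = 10.40

pH = 10.40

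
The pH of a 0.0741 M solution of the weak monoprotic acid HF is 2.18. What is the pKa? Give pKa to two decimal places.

pKa = 3.19

[H+] = 10^(-2.18) = 6.61 × 10^-3 M
At equilibrium [HA] = 0.0741 − 6.61 × 10^-3 = 6.75 × 10^-2 M
Ka = [H+][A-]/[HA] = (6.61 × 10^-3)² / 6.75 × 10^-2 = 6.47 × 10^-4
pKa = -log(6.47 × 10^-4) = 3.19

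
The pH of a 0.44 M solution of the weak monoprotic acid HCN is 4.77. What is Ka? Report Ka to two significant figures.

Ka = 6.6 × 10^-10

[H+] = 10^(-4.77) = 1.70 × 10^-5 M
At equilibrium [HA] = 0.44 − 1.70 × 10^-5 = 4.40 × 10^-1 M
Ka = [H+][A-]/[HA] = (1.70 × 10^-5)² / 4.40 × 10^-1 = 6.6 × 10^-10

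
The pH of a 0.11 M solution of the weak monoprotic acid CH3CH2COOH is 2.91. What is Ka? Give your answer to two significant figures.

[H+] = 10^(-2.91) = 1.23 × 10^-3 M
At equilibrium [HA] = 0.11 − 1.23 × 10^-3 = 1.09 × 10^-1 M
Ka = [H+][A-]/[HA] = (1.23 × 10^-3)² / 1.09 × 10^-1 = 1.4 × 10^-5

Ka = 1.4 × 10^-5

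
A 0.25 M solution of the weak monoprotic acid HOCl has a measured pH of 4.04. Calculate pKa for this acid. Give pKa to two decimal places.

[H+] = 10^(-4.04) = 9.12 × 10^-5 M
At equilibrium [HA] = 0.25 − 9.12 × 10^-5 = 2.50 × 10^-1 M
Ka = [H+][A-]/[HA] = (9.12 × 10^-5)² / 2.50 × 10^-1 = 3.33 × 10^-8
pKa = -log(3.33 × 10^-8) = 7.48

pKa = 7.48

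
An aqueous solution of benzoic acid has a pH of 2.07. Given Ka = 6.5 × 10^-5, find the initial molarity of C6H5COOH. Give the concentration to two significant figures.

C₀ = 1.1 M

[H+] = 10^(-2.07) = 8.51 × 10^-3 M = x
Ka = x²/(C₀ − x) ⇒ C₀ = x + x²/Ka
C₀ = 8.51 × 10^-3 + (8.51 × 10^-3)²/(6.5 × 10^-5) = 1.12 M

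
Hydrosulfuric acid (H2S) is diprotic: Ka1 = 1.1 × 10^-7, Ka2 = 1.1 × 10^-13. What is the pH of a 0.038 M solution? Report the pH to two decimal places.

pH = 4.19

Since Ka1 ≫ Ka2, the first ionization dominates [H+].
Ka1 = x²/(0.038 − x) = 1.1 × 10^-7
x ≈ √(1.1 × 10^-7 × 0.038) = 6.47 × 10^-5 M
pH = −log(6.47 × 10^-5) = 4.19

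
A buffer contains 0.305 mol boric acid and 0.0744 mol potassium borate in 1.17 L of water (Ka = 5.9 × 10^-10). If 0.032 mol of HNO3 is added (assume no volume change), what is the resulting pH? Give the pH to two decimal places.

After neutralization: n(B(OH)3) = 0.337 mol, n(B(OH)4-) = 0.0424 mol.
pKa = −log(5.9 × 10^-10) = 9.229
Henderson–Hasselbalch with mole ratio 0.0424/0.337: pH = 9.229 + (-0.900)

pH = 8.33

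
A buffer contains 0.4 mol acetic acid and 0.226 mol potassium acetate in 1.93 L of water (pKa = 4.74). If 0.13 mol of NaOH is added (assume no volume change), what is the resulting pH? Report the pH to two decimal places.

OH- converts CH3COOH to CH3COO-: CH3COOH → 0.27 mol, CH3COO- → 0.356 mol.
pH = pKa + log(n_CH3COO-/n_CH3COOH) = 4.74 + log(0.356/0.27) = 4.74 + (+0.120)

pH = 4.86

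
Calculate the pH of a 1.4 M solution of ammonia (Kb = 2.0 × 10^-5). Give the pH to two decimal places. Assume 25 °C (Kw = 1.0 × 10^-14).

NH3 + H2O ⇌ NH4+ + OH-
Kb = [OH-]²/(1.4 − [OH-]) = 2.0 × 10^-5
Since Kb ≪ C₀, [OH-] ≈ √(Kb·C₀) = 5.29 × 10^-3 M.
Check: 0.38% ionized — well under 5%, approximation valid.
pOH = 2.28, so pH = 14.00 − pOH = 11.72

pH = 11.72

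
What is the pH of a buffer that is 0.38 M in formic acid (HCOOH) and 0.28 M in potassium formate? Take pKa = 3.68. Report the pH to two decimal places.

pH = 3.55

Using pH = pKa + log([base]/[acid]) with [base]/[acid] = 0.28/0.38:
pH = 3.68 + (-0.133) = 3.55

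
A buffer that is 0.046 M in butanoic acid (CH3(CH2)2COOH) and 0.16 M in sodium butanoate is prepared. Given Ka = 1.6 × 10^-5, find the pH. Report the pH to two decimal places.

pKa = −log(1.6 × 10^-5) = 4.796
Henderson–Hasselbalch: pH = pKa + log([CH3(CH2)2COO-]/[CH3(CH2)2COOH]) = 4.796 + log(0.16/0.046)
pH = 4.796 + (+0.541) = 5.34

pH = 5.34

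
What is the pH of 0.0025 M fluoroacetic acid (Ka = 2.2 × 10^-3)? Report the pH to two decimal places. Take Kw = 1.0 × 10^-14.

pH = 2.83

FCH2COOH ⇌ FCH2COO- + H+
Ka = [H+]²/(0.0025 − [H+]) = 2.2 × 10^-3
The 5% rule fails; solving [H+]² + Ka·[H+] − Ka·C₀ = 0 exactly:
[H+] = (−Ka + √(Ka² + 4·Ka·C₀))/2 = 1.49 × 10^-3 M
pH = −log[H+] = −log(1.49 × 10^-3) = 2.83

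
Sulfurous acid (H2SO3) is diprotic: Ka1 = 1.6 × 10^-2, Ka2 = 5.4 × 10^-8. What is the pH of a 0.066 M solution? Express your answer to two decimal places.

Ka1 ≫ Ka2, so treat the first dissociation as the only significant source of H+.
Ka1 = x²/(0.066 − x) = 1.6 × 10^-2
Solving the quadratic: x = (−Ka1 + √(Ka1² + 4·Ka1·C₀))/2 = 2.55 × 10^-2 M
pH = −log(2.55 × 10^-2) = 1.59

pH = 1.59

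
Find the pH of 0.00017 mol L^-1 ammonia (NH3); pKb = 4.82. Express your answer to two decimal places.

NH3 + H2O ⇌ NH4+ + OH-
Kb = 10^(−4.82) = 1.51 × 10^-5
Kb = x²/(0.00017 − x) = 1.51 × 10^-5
Here C₀/Kb ≈ 11.3, so the small-x approximation fails. Use the quadratic:
x = [−1.51e-05 + √(1.51e-05² + 1.03e-08)]/2 = 4.37 × 10^-5 M
pOH = −log(4.37 × 10^-5) = 4.36; pH = 14.00 − 4.36 = 9.64

pH = 9.64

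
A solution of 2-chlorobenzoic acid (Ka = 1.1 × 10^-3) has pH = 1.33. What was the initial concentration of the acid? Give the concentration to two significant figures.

C₀ = 2.0 M

[H+] = 10^(-1.33) = 4.68 × 10^-2 M = x
Ka = x²/(C₀ − x) ⇒ C₀ = x + x²/Ka
C₀ = 4.68 × 10^-2 + (4.68 × 10^-2)²/(1.1 × 10^-3) = 2.04 M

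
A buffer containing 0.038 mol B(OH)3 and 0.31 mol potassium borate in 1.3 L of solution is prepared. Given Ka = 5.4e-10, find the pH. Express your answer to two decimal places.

pH = 10.18

pKa = −log(5.4 × 10^-10) = 9.268
Using pH = pKa + log([base]/[acid]) with [base]/[acid] = 0.31/0.038:
pH = 9.268 + (+0.912) = 10.18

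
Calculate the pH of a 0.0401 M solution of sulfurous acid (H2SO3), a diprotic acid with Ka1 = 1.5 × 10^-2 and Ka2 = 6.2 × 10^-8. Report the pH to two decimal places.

Ka1 ≫ Ka2, so treat the first dissociation as the only significant source of H+.
Ka1 = x²/(0.0401 − x) = 1.5 × 10^-2
Solving the quadratic: x = (−Ka1 + √(Ka1² + 4·Ka1·C₀))/2 = 1.81 × 10^-2 M
pH = −log(1.81 × 10^-2) = 1.74

pH = 1.74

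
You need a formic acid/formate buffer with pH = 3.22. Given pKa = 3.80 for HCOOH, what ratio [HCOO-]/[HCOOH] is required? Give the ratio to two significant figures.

pH = pKa + log(r) ⇒ log(r) = 3.22 − 3.80 = -0.58
r = [HCOO-]/[HCOOH] = 10^(-0.58) = 0.263

ratio = 0.26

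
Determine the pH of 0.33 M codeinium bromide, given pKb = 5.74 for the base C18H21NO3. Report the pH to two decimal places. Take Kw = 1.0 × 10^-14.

pH = 4.37

C18H22NO3+ is the conjugate acid of the weak base C18H21NO3.
Kb = 10^(−5.74) = 1.82 × 10^-6
Ka = Kw/Kb = 1.0×10^-14 / 1.82 × 10^-6 = 5.49 × 10^-9
Let x = [H+] at equilibrium. Ka = x²/(0.33 − x).
Assume x ≪ 0.33: x ≈ √(5.49 × 10^-9 × 0.33) = 4.26 × 10^-5 M
(x/C₀ = 0.013% < 5%, so the approximation holds.)
pH = −log(4.26 × 10^-5) = 4.37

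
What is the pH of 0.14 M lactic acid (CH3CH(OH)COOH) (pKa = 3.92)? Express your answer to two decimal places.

CH3CH(OH)COOH ⇌ CH3CH(OH)COO- + H+
Ka = 10^(−3.92) = 1.20 × 10^-4
Ka = x²/(0.14 − x) = 1.20 × 10^-4
Since Ka ≪ C₀, x ≈ √(Ka·C₀) = 4.10 × 10^-3 M.
Check: 2.9% ionized — well under 5%, approximation valid.
pH = −log[H+] = −log(4.10 × 10^-3) = 2.39

pH = 2.39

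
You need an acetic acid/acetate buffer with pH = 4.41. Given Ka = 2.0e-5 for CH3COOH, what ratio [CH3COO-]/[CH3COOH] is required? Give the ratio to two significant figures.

pKa = -log(2.0 × 10^-5) = 4.699
pH = pKa + log(r) ⇒ log(r) = 4.41 − 4.699 = -0.289
r = [CH3COO-]/[CH3COOH] = 10^(-0.289) = 0.514

ratio = 0.51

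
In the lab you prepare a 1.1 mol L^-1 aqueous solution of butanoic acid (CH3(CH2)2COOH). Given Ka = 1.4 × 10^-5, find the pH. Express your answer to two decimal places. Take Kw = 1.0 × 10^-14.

pH = 2.41

CH3(CH2)2COOH ⇌ CH3(CH2)2COO- + H+
Let x = [H+] at equilibrium. Ka = x²/(1.1 − x).
Since Ka ≪ C₀, x ≈ √(Ka·C₀) = 3.92 × 10^-3 M.
(x/C₀ = 0.36% < 5%, so the approximation holds.)
pH = −log(3.92 × 10^-3) = 2.41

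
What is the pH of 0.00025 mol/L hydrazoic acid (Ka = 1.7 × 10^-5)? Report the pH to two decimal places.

HN3 ⇌ N3- + H+
Ka = [H+]²/(0.00025 − [H+]) = 1.7 × 10^-5
Here C₀/Ka ≈ 14.7, so the small-[H+] approximation fails. Use the quadratic:
[H+] = [−1.7e-05 + √(1.7e-05² + 1.7e-08)]/2 = 5.72 × 10^-5 M
pH = −log[H+] = −log(5.72 × 10^-5) = 4.24

pH = 4.24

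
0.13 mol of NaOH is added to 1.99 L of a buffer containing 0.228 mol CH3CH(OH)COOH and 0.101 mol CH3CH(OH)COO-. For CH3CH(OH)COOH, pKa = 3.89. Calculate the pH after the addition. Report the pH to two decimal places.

After neutralization: n(CH3CH(OH)COOH) = 0.098 mol, n(CH3CH(OH)COO-) = 0.231 mol.
pH = pKa + log([A⁻]/[HA]) = 3.89 + log(0.231/0.098) = 3.89 +0.372

pH = 4.26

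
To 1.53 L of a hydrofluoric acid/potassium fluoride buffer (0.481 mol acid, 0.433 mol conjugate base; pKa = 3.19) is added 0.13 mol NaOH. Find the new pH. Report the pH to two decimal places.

After neutralization: n(HF) = 0.351 mol, n(F-) = 0.563 mol.
Henderson–Hasselbalch with mole ratio 0.563/0.351: pH = 3.19 + (+0.205)

pH = 3.40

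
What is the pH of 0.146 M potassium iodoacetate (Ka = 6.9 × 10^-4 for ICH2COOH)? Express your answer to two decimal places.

ICH2COO- is the conjugate base of the weak acid ICH2COOH.
Kb = Kw/Ka = 1.0×10^-14 / 6.9 × 10^-4 = 1.45 × 10^-11
From the ICE table, Kb = x²/(0.146 − x) = 1.45 × 10^-11.
Neglecting x in the denominator: x = √(1.45 × 10^-11 × 0.146) = 1.45 × 10^-6 M
(x/C₀ = 0.001% < 5%, so the approximation holds.)
pOH = −log(1.45 × 10^-6) = 5.84; pH = 14.00 − 5.84 = 8.16

pH = 8.16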